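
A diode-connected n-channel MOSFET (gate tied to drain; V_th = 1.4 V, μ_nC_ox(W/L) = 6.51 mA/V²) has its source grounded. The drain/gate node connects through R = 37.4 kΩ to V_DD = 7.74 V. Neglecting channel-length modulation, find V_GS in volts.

V_GS = 1.62 V

With gate tied to drain, V_GS = V_DS ≥ V_GS − V_th, so the device is in saturation.
KCL at the drain: ½ k_n (V_GS − V_th)² = (V_DD − V_GS)/R.
Let x = V_GS − 1.4. Then 122 x² + x − 6.34 = 0, giving x = 0.224 V (positive root), so V_GS = 1.62 V.
I_D = (V_DD − V_GS)/R = (7.74 − 1.62) / 37.4 = 0.164 mA.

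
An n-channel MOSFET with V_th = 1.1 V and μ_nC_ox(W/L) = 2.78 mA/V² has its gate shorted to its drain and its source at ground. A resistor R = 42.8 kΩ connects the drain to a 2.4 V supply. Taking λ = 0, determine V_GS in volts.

V_GS = 1.24 V

With gate tied to drain, V_GS = V_DS ≥ V_GS − V_th, so the device is in saturation.
KCL at the drain: ½ k_n (V_GS − V_th)² = (V_DD − V_GS)/R.
Let x = V_GS − 1.1. Then 59.5 x² + x − 1.3 = 0, giving x = 0.14 V (positive root), so V_GS = 1.24 V.
I_D = (V_DD − V_GS)/R = (2.4 − 1.24) / 42.8 = 0.0271 mA.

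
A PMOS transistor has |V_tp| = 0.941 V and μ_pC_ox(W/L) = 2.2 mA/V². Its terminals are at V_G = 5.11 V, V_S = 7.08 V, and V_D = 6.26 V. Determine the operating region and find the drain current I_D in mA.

Triode; I_D = 1.12 mA

V_SG = V_S − V_G = 7.08 − 5.11 = 1.97 V; V_SD = V_S − V_D = 7.08 − 6.26 = 0.82 V.
V_ov = V_SG − |V_tp| = 1.97 − 0.941 = 1.03 V.
Since V_SD = 0.82 V < V_ov = 1.03 V, the device is in the triode region.
I_D = k_p [V_ov · V_SD − ½ V_SD²] = 2.2 × [1.03 × 0.82 − 0.5 × 0.82²] = 1.12 mA.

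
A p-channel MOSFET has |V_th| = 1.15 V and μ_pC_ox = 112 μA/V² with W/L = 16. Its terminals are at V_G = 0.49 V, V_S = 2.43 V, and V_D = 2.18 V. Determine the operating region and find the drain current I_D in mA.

V_SG = V_S − V_G = 2.43 − 0.49 = 1.94 V; V_SD = V_S − V_D = 2.43 − 2.18 = 0.25 V.
k_p = μ_pC_ox · (W/L) = 1.792 mA/V².
V_ov = V_SG − |V_th| = 1.94 − 1.15 = 0.79 V.
Since V_SD = 0.25 V < V_ov = 0.79 V, the device is in the triode region.
I_D = k_p [V_ov · V_SD − ½ V_SD²] = 1.792 × [0.79 × 0.25 − 0.5 × 0.25²] = 0.298 mA.

Triode; I_D = 0.298 mA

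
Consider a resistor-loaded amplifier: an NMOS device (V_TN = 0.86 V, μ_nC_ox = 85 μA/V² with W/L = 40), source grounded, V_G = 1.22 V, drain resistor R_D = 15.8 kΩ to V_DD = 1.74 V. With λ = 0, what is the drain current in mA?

V_GS = V_G = 1.22 V, so V_ov = 1.22 − 0.86 = 0.36 V.
k_n = μ_nC_ox · (W/L) = 3.4 mA/V².
Assume saturation: I_D = ½ k_n V_ov² = 0.5 × 3.4 × 0.36² = 0.22 mA, giving V_DS = V_DD − I_D R_D = 1.74 − 0.22 × 15.8 = -1.74 V.
But -1.74 V < V_ov = 0.36 V, so the device is actually in triode.
In triode I_D = k_n[V_ov V_DS − ½ V_DS²] and I_D = (V_DD − V_DS)/R_D. Equating: 26.9 V_DS² − 20.34 V_DS + 1.74 = 0, giving V_DS = 0.0983 V (the root below V_ov).
I_D = (1.74 − 0.0983) / 15.8 = 0.104 mA.

I_D = 0.104 mA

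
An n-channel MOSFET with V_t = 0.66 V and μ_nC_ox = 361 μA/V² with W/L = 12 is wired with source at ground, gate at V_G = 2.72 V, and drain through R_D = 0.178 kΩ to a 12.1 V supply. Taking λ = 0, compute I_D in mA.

I_D = 9.19 mA

V_GS = V_G = 2.72 V, so V_ov = 2.72 − 0.66 = 2.06 V.
k_n = μ_nC_ox · (W/L) = 4.332 mA/V².
Assume saturation: I_D = ½ k_n V_ov² = 0.5 × 4.332 × 2.06² = 9.19 mA, giving V_DS = V_DD − I_D R_D = 12.1 − 9.19 × 0.178 = 10.5 V.
V_DS = 10.5 V ≥ V_ov = 2.06 V, confirming saturation.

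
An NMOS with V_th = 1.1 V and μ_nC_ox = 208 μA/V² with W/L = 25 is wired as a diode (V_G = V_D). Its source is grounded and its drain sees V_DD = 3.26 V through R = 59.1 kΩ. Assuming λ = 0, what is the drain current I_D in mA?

With gate tied to drain, V_GS = V_DS ≥ V_GS − V_th, so the device is in saturation.
k_n = μ_nC_ox · (W/L) = 5.2 mA/V².
KCL at the drain: ½ k_n (V_GS − V_th)² = (V_DD − V_GS)/R.
Let x = V_GS − 1.1. Then 154 x² + x − 2.16 = 0, giving x = 0.115 V (positive root), so V_GS = 1.22 V.
I_D = (V_DD − V_GS)/R = (3.26 − 1.22) / 59.1 = 0.0346 mA.

I_D = 0.0346 mA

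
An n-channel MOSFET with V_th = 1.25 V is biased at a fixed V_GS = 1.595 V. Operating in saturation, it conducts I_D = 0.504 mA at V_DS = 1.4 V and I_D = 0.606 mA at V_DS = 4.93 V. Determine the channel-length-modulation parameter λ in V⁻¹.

With V_GS fixed, I_D ∝ (1 + λ V_DS) in saturation, so I_D2/I_D1 = (1 + λ V_DS2)/(1 + λ V_DS1).
0.606/0.504 = 1.202 = (1 + 4.93 λ)/(1 + 1.4 λ).
Solving: λ (I_D1 V_DS2 − I_D2 V_DS1) = I_D2 − I_D1, so λ = (0.606 − 0.504) / (0.504 × 4.93 − 0.606 × 1.4) = 0.102 / 1.64 = 0.0623 V⁻¹.

λ = 0.0623 V⁻¹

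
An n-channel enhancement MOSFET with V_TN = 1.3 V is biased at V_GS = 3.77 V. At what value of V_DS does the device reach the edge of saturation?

The boundary between triode and saturation is V_DS = V_GS − V_TN = V_ov.
V_ov = 3.77 − 1.3 = 2.47 V.

V_DS,sat = 2.47 V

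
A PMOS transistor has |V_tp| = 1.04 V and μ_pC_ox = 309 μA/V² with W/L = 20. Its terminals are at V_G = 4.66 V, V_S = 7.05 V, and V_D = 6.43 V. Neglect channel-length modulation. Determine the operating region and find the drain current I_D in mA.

V_SG = V_S − V_G = 7.05 − 4.66 = 2.39 V; V_SD = V_S − V_D = 7.05 − 6.43 = 0.62 V.
k_p = μ_pC_ox · (W/L) = 6.18 mA/V².
V_ov = V_SG − |V_tp| = 2.39 − 1.04 = 1.35 V.
Since V_SD = 0.62 V < V_ov = 1.35 V, the device is in the triode region.
I_D = k_p [V_ov · V_SD − ½ V_SD²] = 6.18 × [1.35 × 0.62 − 0.5 × 0.62²] = 3.98 mA.

Triode; I_D = 3.98 mA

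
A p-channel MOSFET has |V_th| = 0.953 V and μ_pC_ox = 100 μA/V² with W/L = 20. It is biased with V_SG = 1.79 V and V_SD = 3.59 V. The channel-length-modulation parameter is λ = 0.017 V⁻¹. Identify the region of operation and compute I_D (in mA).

Saturation; I_D = 0.743 mA

k_p = μ_pC_ox · (W/L) = 2 mA/V².
V_ov = V_SG − |V_th| = 1.79 − 0.953 = 0.837 V.
Since V_SD = 3.59 V ≥ V_ov = 0.837 V, the device is in saturation.
I_D = ½ k_p V_ov² (1 + λ V_SD) = 0.5 × 2 × 0.837² × (1 + 0.017 × 3.59) = 0.743 mA.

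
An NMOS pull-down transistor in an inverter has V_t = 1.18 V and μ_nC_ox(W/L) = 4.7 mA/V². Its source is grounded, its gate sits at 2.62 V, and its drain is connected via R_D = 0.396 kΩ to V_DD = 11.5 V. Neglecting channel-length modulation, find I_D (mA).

V_GS = V_G = 2.62 V, so V_ov = 2.62 − 1.18 = 1.44 V.
Assume saturation: I_D = ½ k_n V_ov² = 0.5 × 4.7 × 1.44² = 4.87 mA, giving V_DS = V_DD − I_D R_D = 11.5 − 4.87 × 0.396 = 9.57 V.
V_DS = 9.57 V ≥ V_ov = 1.44 V, confirming saturation.

I_D = 4.87 mA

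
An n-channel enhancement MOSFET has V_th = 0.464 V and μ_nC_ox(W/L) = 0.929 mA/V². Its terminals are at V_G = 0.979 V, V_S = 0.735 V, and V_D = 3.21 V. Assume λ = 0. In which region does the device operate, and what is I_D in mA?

Cutoff; I_D = 0 mA

V_GS = V_G − V_S = 0.979 − 0.735 = 0.244 V; V_DS = V_D − V_S = 3.21 − 0.735 = 2.48 V.
V_GS = 0.244 V < V_th = 0.464 V, so the transistor is in cutoff.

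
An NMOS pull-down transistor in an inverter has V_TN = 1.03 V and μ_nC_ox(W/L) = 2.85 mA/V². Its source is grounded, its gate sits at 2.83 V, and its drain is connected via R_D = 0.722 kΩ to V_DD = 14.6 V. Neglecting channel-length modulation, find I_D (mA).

I_D = 4.62 mA

V_GS = V_G = 2.83 V, so V_ov = 2.83 − 1.03 = 1.8 V.
Assume saturation: I_D = ½ k_n V_ov² = 0.5 × 2.85 × 1.8² = 4.62 mA, giving V_DS = V_DD − I_D R_D = 14.6 − 4.62 × 0.722 = 11.3 V.
V_DS = 11.3 V ≥ V_ov = 1.8 V, confirming saturation.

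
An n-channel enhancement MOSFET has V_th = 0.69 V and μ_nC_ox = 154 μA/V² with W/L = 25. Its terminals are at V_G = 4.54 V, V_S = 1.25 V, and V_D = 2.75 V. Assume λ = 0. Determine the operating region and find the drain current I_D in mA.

Triode; I_D = 10.7 mA

V_GS = V_G − V_S = 4.54 − 1.25 = 3.29 V; V_DS = V_D − V_S = 2.75 − 1.25 = 1.5 V.
k_n = μ_nC_ox · (W/L) = 3.85 mA/V².
V_ov = V_GS − V_th = 3.29 − 0.69 = 2.6 V.
Since V_DS = 1.5 V < V_ov = 2.6 V, the device is in the triode region.
I_D = k_n [V_ov · V_DS − ½ V_DS²] = 3.85 × [2.6 × 1.5 − 0.5 × 1.5²] = 10.7 mA.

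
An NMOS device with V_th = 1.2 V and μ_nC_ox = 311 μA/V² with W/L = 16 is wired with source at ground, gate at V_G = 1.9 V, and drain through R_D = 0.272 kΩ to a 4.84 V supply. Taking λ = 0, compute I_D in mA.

V_GS = V_G = 1.9 V, so V_ov = 1.9 − 1.2 = 0.7 V.
k_n = μ_nC_ox · (W/L) = 4.976 mA/V².
Assume saturation: I_D = ½ k_n V_ov² = 0.5 × 4.976 × 0.7² = 1.22 mA, giving V_DS = V_DD − I_D R_D = 4.84 − 1.22 × 0.272 = 4.51 V.
V_DS = 4.51 V ≥ V_ov = 0.7 V, confirming saturation.

I_D = 1.22 mA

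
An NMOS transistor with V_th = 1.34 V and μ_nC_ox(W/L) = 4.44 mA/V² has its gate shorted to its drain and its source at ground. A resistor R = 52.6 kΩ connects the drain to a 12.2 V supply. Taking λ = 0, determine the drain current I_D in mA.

With gate tied to drain, V_GS = V_DS ≥ V_GS − V_th, so the device is in saturation.
KCL at the drain: ½ k_n (V_GS − V_th)² = (V_DD − V_GS)/R.
Let x = V_GS − 1.34. Then 117 x² + x − 10.86 = 0, giving x = 0.301 V (positive root), so V_GS = 1.64 V.
I_D = (V_DD − V_GS)/R = (12.2 − 1.64) / 52.6 = 0.201 mA.

I_D = 0.201 mA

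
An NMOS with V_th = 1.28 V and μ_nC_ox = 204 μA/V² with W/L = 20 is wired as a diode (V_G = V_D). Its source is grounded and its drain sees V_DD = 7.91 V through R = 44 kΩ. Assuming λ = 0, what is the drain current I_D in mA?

With gate tied to drain, V_GS = V_DS ≥ V_GS − V_th, so the device is in saturation.
k_n = μ_nC_ox · (W/L) = 4.08 mA/V².
KCL at the drain: ½ k_n (V_GS − V_th)² = (V_DD − V_GS)/R.
Let x = V_GS − 1.28. Then 89.8 x² + x − 6.63 = 0, giving x = 0.266 V (positive root), so V_GS = 1.55 V.
I_D = (V_DD − V_GS)/R = (7.91 − 1.55) / 44 = 0.145 mA.

I_D = 0.145 mA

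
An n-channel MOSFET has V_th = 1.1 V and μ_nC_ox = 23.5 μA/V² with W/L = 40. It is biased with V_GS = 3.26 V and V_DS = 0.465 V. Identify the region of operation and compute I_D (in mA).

k_n = μ_nC_ox · (W/L) = 0.94 mA/V².
V_ov = V_GS − V_th = 3.26 − 1.1 = 2.16 V.
Since V_DS = 0.465 V < V_ov = 2.16 V, the device is in the triode region.
I_D = k_n [V_ov · V_DS − ½ V_DS²] = 0.94 × [2.16 × 0.465 − 0.5 × 0.465²] = 0.843 mA.

Triode; I_D = 0.843 mA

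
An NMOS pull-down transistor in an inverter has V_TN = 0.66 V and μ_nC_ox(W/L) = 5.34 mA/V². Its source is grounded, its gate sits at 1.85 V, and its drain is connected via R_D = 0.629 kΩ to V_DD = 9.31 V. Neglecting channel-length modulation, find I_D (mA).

V_GS = V_G = 1.85 V, so V_ov = 1.85 − 0.66 = 1.19 V.
Assume saturation: I_D = ½ k_n V_ov² = 0.5 × 5.34 × 1.19² = 3.78 mA, giving V_DS = V_DD − I_D R_D = 9.31 − 3.78 × 0.629 = 6.93 V.
V_DS = 6.93 V ≥ V_ov = 1.19 V, confirming saturation.

I_D = 3.78 mA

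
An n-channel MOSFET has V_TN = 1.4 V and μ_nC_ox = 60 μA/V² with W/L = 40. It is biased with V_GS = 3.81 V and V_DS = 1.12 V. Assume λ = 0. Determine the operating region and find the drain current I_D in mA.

k_n = μ_nC_ox · (W/L) = 2.4 mA/V².
V_ov = V_GS − V_TN = 3.81 − 1.4 = 2.41 V.
Since V_DS = 1.12 V < V_ov = 2.41 V, the device is in the triode region.
I_D = k_n [V_ov · V_DS − ½ V_DS²] = 2.4 × [2.41 × 1.12 − 0.5 × 1.12²] = 4.97 mA.

Triode; I_D = 4.97 mA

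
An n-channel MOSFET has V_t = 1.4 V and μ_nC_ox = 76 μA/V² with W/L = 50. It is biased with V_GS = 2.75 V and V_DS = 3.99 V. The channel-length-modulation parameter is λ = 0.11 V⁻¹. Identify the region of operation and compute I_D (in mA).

k_n = μ_nC_ox · (W/L) = 3.8 mA/V².
V_ov = V_GS − V_t = 2.75 − 1.4 = 1.35 V.
Since V_DS = 3.99 V ≥ V_ov = 1.35 V, the device is in saturation.
I_D = ½ k_n V_ov² (1 + λ V_DS) = 0.5 × 3.8 × 1.35² × (1 + 0.11 × 3.99) = 4.98 mA.

Saturation; I_D = 4.98 mA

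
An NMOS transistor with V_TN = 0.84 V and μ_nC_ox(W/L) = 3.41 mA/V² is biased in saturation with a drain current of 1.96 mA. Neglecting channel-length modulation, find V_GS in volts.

In saturation I_D = ½ k_n (V_GS − V_TN)², so V_GS − V_TN = √(2 I_D / k_n) = √(2 × 1.96 / 3.41) = 1.07 V.
V_GS = 0.84 + 1.07 = 1.91 V.

V_GS = 1.91 V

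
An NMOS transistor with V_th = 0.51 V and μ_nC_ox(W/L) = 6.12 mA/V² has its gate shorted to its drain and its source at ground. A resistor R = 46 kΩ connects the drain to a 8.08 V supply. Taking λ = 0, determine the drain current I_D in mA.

With gate tied to drain, V_GS = V_DS ≥ V_GS − V_th, so the device is in saturation.
KCL at the drain: ½ k_n (V_GS − V_th)² = (V_DD − V_GS)/R.
Let x = V_GS − 0.51. Then 141 x² + x − 7.57 = 0, giving x = 0.228 V (positive root), so V_GS = 0.738 V.
I_D = (V_DD − V_GS)/R = (8.08 − 0.738) / 46 = 0.16 mA.

I_D = 0.160 mA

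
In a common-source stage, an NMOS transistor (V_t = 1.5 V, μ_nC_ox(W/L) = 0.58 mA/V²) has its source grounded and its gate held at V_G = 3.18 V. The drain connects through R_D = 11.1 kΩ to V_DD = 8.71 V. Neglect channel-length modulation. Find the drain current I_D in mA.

I_D = 0.693 mA

V_GS = V_G = 3.18 V, so V_ov = 3.18 − 1.5 = 1.68 V.
Assume saturation: I_D = ½ k_n V_ov² = 0.5 × 0.58 × 1.68² = 0.818 mA, giving V_DS = V_DD − I_D R_D = 8.71 − 0.818 × 11.1 = -0.375 V.
But -0.375 V < V_ov = 1.68 V, so the device is actually in triode.
In triode I_D = k_n[V_ov V_DS − ½ V_DS²] and I_D = (V_DD − V_DS)/R_D. Equating: 3.22 V_DS² − 11.82 V_DS + 8.71 = 0, giving V_DS = 1.02 V (the root below V_ov).
I_D = (8.71 − 1.02) / 11.1 = 0.693 mA.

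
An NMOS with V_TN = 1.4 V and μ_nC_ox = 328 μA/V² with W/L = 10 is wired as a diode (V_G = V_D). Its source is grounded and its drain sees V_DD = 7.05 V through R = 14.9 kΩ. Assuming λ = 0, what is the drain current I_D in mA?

I_D = 0.348 mA

With gate tied to drain, V_GS = V_DS ≥ V_GS − V_TN, so the device is in saturation.
k_n = μ_nC_ox · (W/L) = 3.28 mA/V².
KCL at the drain: ½ k_n (V_GS − V_TN)² = (V_DD − V_GS)/R.
Let x = V_GS − 1.4. Then 24.4 x² + x − 5.65 = 0, giving x = 0.461 V (positive root), so V_GS = 1.86 V.
I_D = (V_DD − V_GS)/R = (7.05 − 1.86) / 14.9 = 0.348 mA.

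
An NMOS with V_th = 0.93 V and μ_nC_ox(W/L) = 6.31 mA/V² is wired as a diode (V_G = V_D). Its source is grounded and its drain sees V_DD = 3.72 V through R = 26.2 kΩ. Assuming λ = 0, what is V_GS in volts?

V_GS = 1.11 V

With gate tied to drain, V_GS = V_DS ≥ V_GS − V_th, so the device is in saturation.
KCL at the drain: ½ k_n (V_GS − V_th)² = (V_DD − V_GS)/R.
Let x = V_GS − 0.93. Then 82.7 x² + x − 2.79 = 0, giving x = 0.178 V (positive root), so V_GS = 1.11 V.
I_D = (V_DD − V_GS)/R = (3.72 − 1.11) / 26.2 = 0.0997 mA.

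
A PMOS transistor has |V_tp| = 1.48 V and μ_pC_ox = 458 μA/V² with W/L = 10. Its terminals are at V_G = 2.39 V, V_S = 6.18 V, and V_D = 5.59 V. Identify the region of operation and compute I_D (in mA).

Triode; I_D = 5.44 mA

V_SG = V_S − V_G = 6.18 − 2.39 = 3.79 V; V_SD = V_S − V_D = 6.18 − 5.59 = 0.59 V.
k_p = μ_pC_ox · (W/L) = 4.58 mA/V².
V_ov = V_SG − |V_tp| = 3.79 − 1.48 = 2.31 V.
Since V_SD = 0.59 V < V_ov = 2.31 V, the device is in the triode region.
I_D = k_p [V_ov · V_SD − ½ V_SD²] = 4.58 × [2.31 × 0.59 − 0.5 × 0.59²] = 5.44 mA.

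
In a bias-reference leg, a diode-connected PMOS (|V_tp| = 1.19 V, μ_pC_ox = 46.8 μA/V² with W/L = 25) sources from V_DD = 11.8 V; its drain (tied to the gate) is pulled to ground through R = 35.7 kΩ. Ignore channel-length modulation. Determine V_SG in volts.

V_SG = 1.88 V

With gate tied to drain, V_SG = V_SD ≥ V_SG − |V_tp|, so the device is in saturation.
k_p = μ_pC_ox · (W/L) = 1.17 mA/V².
KCL at the drain: ½ k_p (V_SG − |V_tp|)² = (V_DD − V_SG)/R.
Let x = V_SG − 1.19. Then 20.9 x² + x − 10.61 = 0, giving x = 0.689 V (positive root), so V_SG = 1.88 V.
I_D = (V_DD − V_SG)/R = (11.8 − 1.88) / 35.7 = 0.278 mA.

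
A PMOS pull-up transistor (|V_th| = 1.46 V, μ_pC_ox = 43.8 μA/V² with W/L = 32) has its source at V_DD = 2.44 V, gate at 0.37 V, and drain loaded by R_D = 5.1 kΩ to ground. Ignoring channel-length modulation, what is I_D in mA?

I_D = 0.261 mA

V_SG = V_DD − V_G = 2.44 − 0.37 = 2.07 V, so V_ov = 2.07 − 1.46 = 0.61 V.
k_p = μ_pC_ox · (W/L) = 1.402 mA/V².
Assume saturation: I_D = ½ k_p V_ov² = 0.5 × 1.402 × 0.61² = 0.261 mA, giving V_SD = V_DD − I_D R_D = 2.44 − 0.261 × 5.1 = 1.11 V.
V_SD = 1.11 V ≥ V_ov = 0.61 V, confirming saturation.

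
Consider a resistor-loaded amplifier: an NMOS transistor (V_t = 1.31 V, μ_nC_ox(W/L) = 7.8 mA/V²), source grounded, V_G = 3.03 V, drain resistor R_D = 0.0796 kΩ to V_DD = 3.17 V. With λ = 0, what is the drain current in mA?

I_D = 11.5 mA

V_GS = V_G = 3.03 V, so V_ov = 3.03 − 1.31 = 1.72 V.
Assume saturation: I_D = ½ k_n V_ov² = 0.5 × 7.8 × 1.72² = 11.5 mA, giving V_DS = V_DD − I_D R_D = 3.17 − 11.5 × 0.0796 = 2.25 V.
V_DS = 2.25 V ≥ V_ov = 1.72 V, confirming saturation.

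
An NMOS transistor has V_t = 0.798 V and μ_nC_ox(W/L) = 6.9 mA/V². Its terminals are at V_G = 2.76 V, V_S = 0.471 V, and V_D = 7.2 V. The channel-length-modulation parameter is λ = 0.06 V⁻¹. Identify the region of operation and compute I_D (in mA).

V_GS = V_G − V_S = 2.76 − 0.471 = 2.29 V; V_DS = V_D − V_S = 7.2 − 0.471 = 6.73 V.
V_ov = V_GS − V_t = 2.29 − 0.798 = 1.49 V.
Since V_DS = 6.73 V ≥ V_ov = 1.49 V, the device is in saturation.
I_D = ½ k_n V_ov² (1 + λ V_DS) = 0.5 × 6.9 × 1.49² × (1 + 0.06 × 6.73) = 10.8 mA.

Saturation; I_D = 10.8 mA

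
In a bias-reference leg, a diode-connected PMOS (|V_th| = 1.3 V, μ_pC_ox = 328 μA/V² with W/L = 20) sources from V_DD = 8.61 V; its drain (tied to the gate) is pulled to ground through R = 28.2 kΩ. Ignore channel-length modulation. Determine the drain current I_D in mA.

I_D = 0.249 mA

With gate tied to drain, V_SG = V_SD ≥ V_SG − |V_th|, so the device is in saturation.
k_p = μ_pC_ox · (W/L) = 6.56 mA/V².
KCL at the drain: ½ k_p (V_SG − |V_th|)² = (V_DD − V_SG)/R.
Let x = V_SG − 1.3. Then 92.5 x² + x − 7.31 = 0, giving x = 0.276 V (positive root), so V_SG = 1.58 V.
I_D = (V_DD − V_SG)/R = (8.61 − 1.58) / 28.2 = 0.249 mA.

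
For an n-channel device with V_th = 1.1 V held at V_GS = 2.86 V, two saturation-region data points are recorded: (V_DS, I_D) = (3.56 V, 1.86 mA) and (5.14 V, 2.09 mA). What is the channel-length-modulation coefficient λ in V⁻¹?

λ = 0.108 V⁻¹

With V_GS fixed, I_D ∝ (1 + λ V_DS) in saturation, so I_D2/I_D1 = (1 + λ V_DS2)/(1 + λ V_DS1).
2.09/1.86 = 1.124 = (1 + 5.14 λ)/(1 + 3.56 λ).
Solving: λ (I_D1 V_DS2 − I_D2 V_DS1) = I_D2 − I_D1, so λ = (2.09 − 1.86) / (1.86 × 5.14 − 2.09 × 3.56) = 0.23 / 2.12 = 0.108 V⁻¹.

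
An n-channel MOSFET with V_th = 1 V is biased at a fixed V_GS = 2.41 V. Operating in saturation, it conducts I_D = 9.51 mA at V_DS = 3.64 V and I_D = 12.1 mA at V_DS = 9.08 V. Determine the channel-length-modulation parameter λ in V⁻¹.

With V_GS fixed, I_D ∝ (1 + λ V_DS) in saturation, so I_D2/I_D1 = (1 + λ V_DS2)/(1 + λ V_DS1).
12.1/9.51 = 1.272 = (1 + 9.08 λ)/(1 + 3.64 λ).
Solving: λ (I_D1 V_DS2 − I_D2 V_DS1) = I_D2 − I_D1, so λ = (12.1 − 9.51) / (9.51 × 9.08 − 12.1 × 3.64) = 2.59 / 42.3 = 0.0612 V⁻¹.

λ = 0.0612 V⁻¹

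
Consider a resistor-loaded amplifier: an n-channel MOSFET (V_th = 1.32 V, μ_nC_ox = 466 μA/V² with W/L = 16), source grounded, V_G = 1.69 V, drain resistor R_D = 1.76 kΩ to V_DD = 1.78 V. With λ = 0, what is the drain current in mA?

V_GS = V_G = 1.69 V, so V_ov = 1.69 − 1.32 = 0.37 V.
k_n = μ_nC_ox · (W/L) = 7.456 mA/V².
Assume saturation: I_D = ½ k_n V_ov² = 0.5 × 7.456 × 0.37² = 0.51 mA, giving V_DS = V_DD − I_D R_D = 1.78 − 0.51 × 1.76 = 0.882 V.
V_DS = 0.882 V ≥ V_ov = 0.37 V, confirming saturation.

I_D = 0.510 mA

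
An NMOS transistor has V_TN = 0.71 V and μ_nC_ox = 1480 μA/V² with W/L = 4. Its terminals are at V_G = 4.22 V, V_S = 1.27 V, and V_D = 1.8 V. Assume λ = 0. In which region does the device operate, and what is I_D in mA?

Triode; I_D = 6.20 mA

V_GS = V_G − V_S = 4.22 − 1.27 = 2.95 V; V_DS = V_D − V_S = 1.8 − 1.27 = 0.53 V.
k_n = μ_nC_ox · (W/L) = 5.92 mA/V².
V_ov = V_GS − V_TN = 2.95 − 0.71 = 2.24 V.
Since V_DS = 0.53 V < V_ov = 2.24 V, the device is in the triode region.
I_D = k_n [V_ov · V_DS − ½ V_DS²] = 5.92 × [2.24 × 0.53 − 0.5 × 0.53²] = 6.2 mA.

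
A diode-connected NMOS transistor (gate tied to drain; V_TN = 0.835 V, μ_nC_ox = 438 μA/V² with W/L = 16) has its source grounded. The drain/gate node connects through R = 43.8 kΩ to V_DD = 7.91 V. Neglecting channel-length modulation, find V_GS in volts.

With gate tied to drain, V_GS = V_DS ≥ V_GS − V_TN, so the device is in saturation.
k_n = μ_nC_ox · (W/L) = 7.008 mA/V².
KCL at the drain: ½ k_n (V_GS − V_TN)² = (V_DD − V_GS)/R.
Let x = V_GS − 0.835. Then 153 x² + x − 7.075 = 0, giving x = 0.211 V (positive root), so V_GS = 1.05 V.
I_D = (V_DD − V_GS)/R = (7.91 − 1.05) / 43.8 = 0.157 mA.

V_GS = 1.05 V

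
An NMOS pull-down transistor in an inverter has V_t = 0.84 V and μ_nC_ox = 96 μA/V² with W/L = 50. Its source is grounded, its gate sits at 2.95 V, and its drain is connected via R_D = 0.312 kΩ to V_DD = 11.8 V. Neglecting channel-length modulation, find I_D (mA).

V_GS = V_G = 2.95 V, so V_ov = 2.95 − 0.84 = 2.11 V.
k_n = μ_nC_ox · (W/L) = 4.8 mA/V².
Assume saturation: I_D = ½ k_n V_ov² = 0.5 × 4.8 × 2.11² = 10.7 mA, giving V_DS = V_DD − I_D R_D = 11.8 − 10.7 × 0.312 = 8.47 V.
V_DS = 8.47 V ≥ V_ov = 2.11 V, confirming saturation.

I_D = 10.7 mA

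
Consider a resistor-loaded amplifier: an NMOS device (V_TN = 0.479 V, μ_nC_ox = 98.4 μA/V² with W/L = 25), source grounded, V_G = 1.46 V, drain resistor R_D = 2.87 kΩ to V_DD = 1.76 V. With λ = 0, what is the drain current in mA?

V_GS = V_G = 1.46 V, so V_ov = 1.46 − 0.479 = 0.981 V.
k_n = μ_nC_ox · (W/L) = 2.46 mA/V².
Assume saturation: I_D = ½ k_n V_ov² = 0.5 × 2.46 × 0.981² = 1.18 mA, giving V_DS = V_DD − I_D R_D = 1.76 − 1.18 × 2.87 = -1.64 V.
But -1.64 V < V_ov = 0.981 V, so the device is actually in triode.
In triode I_D = k_n[V_ov V_DS − ½ V_DS²] and I_D = (V_DD − V_DS)/R_D. Equating: 3.53 V_DS² − 7.926 V_DS + 1.76 = 0, giving V_DS = 0.25 V (the root below V_ov).
I_D = (1.76 − 0.25) / 2.87 = 0.526 mA.

I_D = 0.526 mA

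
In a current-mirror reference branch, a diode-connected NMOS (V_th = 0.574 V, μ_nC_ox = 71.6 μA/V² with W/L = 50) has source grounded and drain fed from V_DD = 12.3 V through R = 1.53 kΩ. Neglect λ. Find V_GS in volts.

With gate tied to drain, V_GS = V_DS ≥ V_GS − V_th, so the device is in saturation.
k_n = μ_nC_ox · (W/L) = 3.58 mA/V².
KCL at the drain: ½ k_n (V_GS − V_th)² = (V_DD − V_GS)/R.
Let x = V_GS − 0.574. Then 2.74 x² + x − 11.73 = 0, giving x = 1.89 V (positive root), so V_GS = 2.47 V.
I_D = (V_DD − V_GS)/R = (12.3 − 2.47) / 1.53 = 6.43 mA.

V_GS = 2.47 V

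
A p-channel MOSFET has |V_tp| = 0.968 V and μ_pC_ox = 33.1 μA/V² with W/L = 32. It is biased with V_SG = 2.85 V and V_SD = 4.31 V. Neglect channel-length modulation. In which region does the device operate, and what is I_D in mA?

k_p = μ_pC_ox · (W/L) = 1.059 mA/V².
V_ov = V_SG − |V_tp| = 2.85 − 0.968 = 1.88 V.
Since V_SD = 4.31 V ≥ V_ov = 1.88 V, the device is in saturation.
I_D = ½ k_p V_ov² = 0.5 × 1.059 × 1.88² = 1.88 mA.

Saturation; I_D = 1.88 mA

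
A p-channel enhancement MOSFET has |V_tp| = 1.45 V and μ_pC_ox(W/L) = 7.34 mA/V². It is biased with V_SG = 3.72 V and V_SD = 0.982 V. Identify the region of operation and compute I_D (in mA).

V_ov = V_SG − |V_tp| = 3.72 − 1.45 = 2.27 V.
Since V_SD = 0.982 V < V_ov = 2.27 V, the device is in the triode region.
I_D = k_p [V_ov · V_SD − ½ V_SD²] = 7.34 × [2.27 × 0.982 − 0.5 × 0.982²] = 12.8 mA.

Triode; I_D = 12.8 mA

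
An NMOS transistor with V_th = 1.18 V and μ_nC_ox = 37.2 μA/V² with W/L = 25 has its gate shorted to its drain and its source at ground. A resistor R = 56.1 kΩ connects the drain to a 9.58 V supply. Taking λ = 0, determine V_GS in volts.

V_GS = 1.73 V

With gate tied to drain, V_GS = V_DS ≥ V_GS − V_th, so the device is in saturation.
k_n = μ_nC_ox · (W/L) = 0.93 mA/V².
KCL at the drain: ½ k_n (V_GS − V_th)² = (V_DD − V_GS)/R.
Let x = V_GS − 1.18. Then 26.1 x² + x − 8.4 = 0, giving x = 0.549 V (positive root), so V_GS = 1.73 V.
I_D = (V_DD − V_GS)/R = (9.58 − 1.73) / 56.1 = 0.14 mA.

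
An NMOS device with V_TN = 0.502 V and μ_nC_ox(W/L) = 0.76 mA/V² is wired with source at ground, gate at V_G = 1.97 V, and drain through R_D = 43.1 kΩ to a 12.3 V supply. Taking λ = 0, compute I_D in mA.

V_GS = V_G = 1.97 V, so V_ov = 1.97 − 0.502 = 1.47 V.
Assume saturation: I_D = ½ k_n V_ov² = 0.5 × 0.76 × 1.47² = 0.819 mA, giving V_DS = V_DD − I_D R_D = 12.3 − 0.819 × 43.1 = -23 V.
But -23 V < V_ov = 1.47 V, so the device is actually in triode.
In triode I_D = k_n[V_ov V_DS − ½ V_DS²] and I_D = (V_DD − V_DS)/R_D. Equating: 16.4 V_DS² − 49.09 V_DS + 12.3 = 0, giving V_DS = 0.276 V (the root below V_ov).
I_D = (12.3 − 0.276) / 43.1 = 0.279 mA.

I_D = 0.279 mA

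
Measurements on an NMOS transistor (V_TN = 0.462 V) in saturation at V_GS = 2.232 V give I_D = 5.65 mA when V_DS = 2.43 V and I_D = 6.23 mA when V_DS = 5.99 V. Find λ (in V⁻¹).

λ = 0.0310 V⁻¹

With V_GS fixed, I_D ∝ (1 + λ V_DS) in saturation, so I_D2/I_D1 = (1 + λ V_DS2)/(1 + λ V_DS1).
6.23/5.65 = 1.103 = (1 + 5.99 λ)/(1 + 2.43 λ).
Solving: λ (I_D1 V_DS2 − I_D2 V_DS1) = I_D2 − I_D1, so λ = (6.23 − 5.65) / (5.65 × 5.99 − 6.23 × 2.43) = 0.58 / 18.7 = 0.031 V⁻¹.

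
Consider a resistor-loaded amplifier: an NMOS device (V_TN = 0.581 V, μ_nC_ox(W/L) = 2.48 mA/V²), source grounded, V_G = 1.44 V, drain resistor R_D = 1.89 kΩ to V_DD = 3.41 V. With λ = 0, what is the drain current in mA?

I_D = 0.915 mA

V_GS = V_G = 1.44 V, so V_ov = 1.44 − 0.581 = 0.859 V.
Assume saturation: I_D = ½ k_n V_ov² = 0.5 × 2.48 × 0.859² = 0.915 mA, giving V_DS = V_DD − I_D R_D = 3.41 − 0.915 × 1.89 = 1.68 V.
V_DS = 1.68 V ≥ V_ov = 0.859 V, confirming saturation.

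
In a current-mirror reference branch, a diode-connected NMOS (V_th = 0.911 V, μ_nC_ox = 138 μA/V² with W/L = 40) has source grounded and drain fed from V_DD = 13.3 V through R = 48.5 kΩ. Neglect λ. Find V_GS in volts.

V_GS = 1.21 V

With gate tied to drain, V_GS = V_DS ≥ V_GS − V_th, so the device is in saturation.
k_n = μ_nC_ox · (W/L) = 5.52 mA/V².
KCL at the drain: ½ k_n (V_GS − V_th)² = (V_DD − V_GS)/R.
Let x = V_GS − 0.911. Then 134 x² + x − 12.39 = 0, giving x = 0.301 V (positive root), so V_GS = 1.21 V.
I_D = (V_DD − V_GS)/R = (13.3 − 1.21) / 48.5 = 0.249 mA.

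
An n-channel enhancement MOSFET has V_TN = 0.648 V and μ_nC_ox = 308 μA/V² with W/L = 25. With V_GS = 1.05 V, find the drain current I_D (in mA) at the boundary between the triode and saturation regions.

At the boundary V_DS = V_ov = V_GS − V_TN = 1.05 − 0.648 = 0.402 V.
k_n = μ_nC_ox · (W/L) = 7.7 mA/V².
I_D = ½ k_n V_ov² = 0.5 × 7.7 × 0.402² = 0.622 mA.

I_D = 0.622 mA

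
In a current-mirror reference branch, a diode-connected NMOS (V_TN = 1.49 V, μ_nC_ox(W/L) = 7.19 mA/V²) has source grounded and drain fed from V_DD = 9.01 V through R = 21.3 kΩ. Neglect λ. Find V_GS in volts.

V_GS = 1.80 V

With gate tied to drain, V_GS = V_DS ≥ V_GS − V_TN, so the device is in saturation.
KCL at the drain: ½ k_n (V_GS − V_TN)² = (V_DD − V_GS)/R.
Let x = V_GS − 1.49. Then 76.6 x² + x − 7.52 = 0, giving x = 0.307 V (positive root), so V_GS = 1.8 V.
I_D = (V_DD − V_GS)/R = (9.01 − 1.8) / 21.3 = 0.339 mA.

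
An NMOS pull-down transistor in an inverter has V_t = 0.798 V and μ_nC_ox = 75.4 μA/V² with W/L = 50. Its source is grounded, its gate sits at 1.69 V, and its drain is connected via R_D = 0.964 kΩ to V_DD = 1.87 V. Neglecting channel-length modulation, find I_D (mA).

I_D = 1.33 mA

V_GS = V_G = 1.69 V, so V_ov = 1.69 − 0.798 = 0.892 V.
k_n = μ_nC_ox · (W/L) = 3.77 mA/V².
Assume saturation: I_D = ½ k_n V_ov² = 0.5 × 3.77 × 0.892² = 1.5 mA, giving V_DS = V_DD − I_D R_D = 1.87 − 1.5 × 0.964 = 0.424 V.
But 0.424 V < V_ov = 0.892 V, so the device is actually in triode.
In triode I_D = k_n[V_ov V_DS − ½ V_DS²] and I_D = (V_DD − V_DS)/R_D. Equating: 1.82 V_DS² − 4.242 V_DS + 1.87 = 0, giving V_DS = 0.59 V (the root below V_ov).
I_D = (1.87 − 0.59) / 0.964 = 1.33 mA.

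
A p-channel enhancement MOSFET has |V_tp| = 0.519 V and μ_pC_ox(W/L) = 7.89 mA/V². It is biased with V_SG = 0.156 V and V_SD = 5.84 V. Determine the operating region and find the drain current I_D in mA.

V_SG = 0.156 V < |V_tp| = 0.519 V, so the transistor is in cutoff.

Cutoff; I_D = 0 mA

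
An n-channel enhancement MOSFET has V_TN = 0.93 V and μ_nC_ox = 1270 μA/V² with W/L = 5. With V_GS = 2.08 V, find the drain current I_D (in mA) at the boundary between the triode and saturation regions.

At the boundary V_DS = V_ov = V_GS − V_TN = 2.08 − 0.93 = 1.15 V.
k_n = μ_nC_ox · (W/L) = 6.35 mA/V².
I_D = ½ k_n V_ov² = 0.5 × 6.35 × 1.15² = 4.2 mA.

I_D = 4.20 mA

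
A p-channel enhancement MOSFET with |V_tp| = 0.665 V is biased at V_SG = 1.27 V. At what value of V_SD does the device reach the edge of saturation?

The boundary between triode and saturation is V_SD = V_SG − |V_tp| = V_ov.
V_ov = 1.27 − 0.665 = 0.605 V.

V_SD,sat = 0.605 V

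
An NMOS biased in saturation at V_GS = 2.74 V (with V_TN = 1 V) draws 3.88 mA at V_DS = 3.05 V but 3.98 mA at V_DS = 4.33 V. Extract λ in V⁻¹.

λ = 0.0215 V⁻¹

With V_GS fixed, I_D ∝ (1 + λ V_DS) in saturation, so I_D2/I_D1 = (1 + λ V_DS2)/(1 + λ V_DS1).
3.98/3.88 = 1.026 = (1 + 4.33 λ)/(1 + 3.05 λ).
Solving: λ (I_D1 V_DS2 − I_D2 V_DS1) = I_D2 − I_D1, so λ = (3.98 − 3.88) / (3.88 × 4.33 − 3.98 × 3.05) = 0.1 / 4.66 = 0.0215 V⁻¹.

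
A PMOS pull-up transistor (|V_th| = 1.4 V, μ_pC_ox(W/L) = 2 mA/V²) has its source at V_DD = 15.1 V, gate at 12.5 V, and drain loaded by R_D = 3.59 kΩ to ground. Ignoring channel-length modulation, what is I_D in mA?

I_D = 1.44 mA

V_SG = V_DD − V_G = 15.1 − 12.5 = 2.6 V, so V_ov = 2.6 − 1.4 = 1.2 V.
Assume saturation: I_D = ½ k_p V_ov² = 0.5 × 2 × 1.2² = 1.44 mA, giving V_SD = V_DD − I_D R_D = 15.1 − 1.44 × 3.59 = 9.93 V.
V_SD = 9.93 V ≥ V_ov = 1.2 V, confirming saturation.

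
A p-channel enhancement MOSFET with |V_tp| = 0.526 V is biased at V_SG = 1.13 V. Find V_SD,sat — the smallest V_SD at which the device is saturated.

The boundary between triode and saturation is V_SD = V_SG − |V_tp| = V_ov.
V_ov = 1.13 − 0.526 = 0.604 V.

V_SD,sat = 0.604 V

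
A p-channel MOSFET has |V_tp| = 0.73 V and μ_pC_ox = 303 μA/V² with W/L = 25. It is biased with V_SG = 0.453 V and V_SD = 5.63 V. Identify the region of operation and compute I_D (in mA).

Cutoff; I_D = 0 mA

V_SG = 0.453 V < |V_tp| = 0.73 V, so the transistor is in cutoff.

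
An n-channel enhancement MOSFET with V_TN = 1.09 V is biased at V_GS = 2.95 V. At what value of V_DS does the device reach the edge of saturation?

V_DS,sat = 1.86 V

The boundary between triode and saturation is V_DS = V_GS − V_TN = V_ov.
V_ov = 2.95 − 1.09 = 1.86 V.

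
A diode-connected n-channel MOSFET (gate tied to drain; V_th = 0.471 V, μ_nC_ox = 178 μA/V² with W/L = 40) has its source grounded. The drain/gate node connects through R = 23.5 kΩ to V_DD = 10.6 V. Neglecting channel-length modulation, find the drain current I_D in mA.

With gate tied to drain, V_GS = V_DS ≥ V_GS − V_th, so the device is in saturation.
k_n = μ_nC_ox · (W/L) = 7.12 mA/V².
KCL at the drain: ½ k_n (V_GS − V_th)² = (V_DD − V_GS)/R.
Let x = V_GS − 0.471. Then 83.7 x² + x − 10.13 = 0, giving x = 0.342 V (positive root), so V_GS = 0.813 V.
I_D = (V_DD − V_GS)/R = (10.6 − 0.813) / 23.5 = 0.416 mA.

I_D = 0.416 mA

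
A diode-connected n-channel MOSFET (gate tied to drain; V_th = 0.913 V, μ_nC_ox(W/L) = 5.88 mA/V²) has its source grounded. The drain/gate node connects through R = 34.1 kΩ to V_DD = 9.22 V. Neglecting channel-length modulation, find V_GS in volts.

V_GS = 1.20 V

With gate tied to drain, V_GS = V_DS ≥ V_GS − V_th, so the device is in saturation.
KCL at the drain: ½ k_n (V_GS − V_th)² = (V_DD − V_GS)/R.
Let x = V_GS − 0.913. Then 100 x² + x − 8.307 = 0, giving x = 0.283 V (positive root), so V_GS = 1.2 V.
I_D = (V_DD − V_GS)/R = (9.22 − 1.2) / 34.1 = 0.235 mA.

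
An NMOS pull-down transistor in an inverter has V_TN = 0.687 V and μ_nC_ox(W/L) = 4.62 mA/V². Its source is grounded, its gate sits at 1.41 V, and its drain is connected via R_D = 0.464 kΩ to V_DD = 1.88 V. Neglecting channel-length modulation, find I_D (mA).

V_GS = V_G = 1.41 V, so V_ov = 1.41 − 0.687 = 0.723 V.
Assume saturation: I_D = ½ k_n V_ov² = 0.5 × 4.62 × 0.723² = 1.21 mA, giving V_DS = V_DD − I_D R_D = 1.88 − 1.21 × 0.464 = 1.32 V.
V_DS = 1.32 V ≥ V_ov = 0.723 V, confirming saturation.

I_D = 1.21 mA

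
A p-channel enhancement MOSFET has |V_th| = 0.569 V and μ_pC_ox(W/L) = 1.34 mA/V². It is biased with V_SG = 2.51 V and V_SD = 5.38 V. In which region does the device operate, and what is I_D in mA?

V_ov = V_SG − |V_th| = 2.51 − 0.569 = 1.94 V.
Since V_SD = 5.38 V ≥ V_ov = 1.94 V, the device is in saturation.
I_D = ½ k_p V_ov² = 0.5 × 1.34 × 1.94² = 2.52 mA.

Saturation; I_D = 2.52 mA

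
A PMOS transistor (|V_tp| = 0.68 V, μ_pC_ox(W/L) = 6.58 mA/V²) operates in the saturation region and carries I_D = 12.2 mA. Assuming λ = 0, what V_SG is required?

V_SG = 2.61 V

In saturation I_D = ½ k_p (V_SG − |V_tp|)², so V_SG − |V_tp| = √(2 I_D / k_p) = √(2 × 12.2 / 6.58) = 1.93 V.
V_SG = 0.68 + 1.93 = 2.61 V.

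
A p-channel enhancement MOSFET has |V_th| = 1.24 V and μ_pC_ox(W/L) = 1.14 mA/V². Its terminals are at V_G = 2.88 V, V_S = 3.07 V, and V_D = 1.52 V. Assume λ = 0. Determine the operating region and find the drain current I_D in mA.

Cutoff; I_D = 0 mA

V_SG = V_S − V_G = 3.07 − 2.88 = 0.19 V; V_SD = V_S − V_D = 3.07 − 1.52 = 1.55 V.
V_SG = 0.19 V < |V_th| = 1.24 V, so the transistor is in cutoff.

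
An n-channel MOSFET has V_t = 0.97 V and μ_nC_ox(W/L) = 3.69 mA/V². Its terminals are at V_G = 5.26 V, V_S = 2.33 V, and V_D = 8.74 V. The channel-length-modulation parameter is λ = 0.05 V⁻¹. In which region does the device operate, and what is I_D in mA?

V_GS = V_G − V_S = 5.26 − 2.33 = 2.93 V; V_DS = V_D − V_S = 8.74 − 2.33 = 6.41 V.
V_ov = V_GS − V_t = 2.93 − 0.97 = 1.96 V.
Since V_DS = 6.41 V ≥ V_ov = 1.96 V, the device is in saturation.
I_D = ½ k_n V_ov² (1 + λ V_DS) = 0.5 × 3.69 × 1.96² × (1 + 0.05 × 6.41) = 9.36 mA.

Saturation; I_D = 9.36 mA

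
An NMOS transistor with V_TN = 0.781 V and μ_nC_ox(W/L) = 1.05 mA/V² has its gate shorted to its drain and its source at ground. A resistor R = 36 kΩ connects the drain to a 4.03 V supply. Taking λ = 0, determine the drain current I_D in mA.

With gate tied to drain, V_GS = V_DS ≥ V_GS − V_TN, so the device is in saturation.
KCL at the drain: ½ k_n (V_GS − V_TN)² = (V_DD − V_GS)/R.
Let x = V_GS − 0.781. Then 18.9 x² + x − 3.249 = 0, giving x = 0.389 V (positive root), so V_GS = 1.17 V.
I_D = (V_DD − V_GS)/R = (4.03 − 1.17) / 36 = 0.0794 mA.

I_D = 0.0794 mA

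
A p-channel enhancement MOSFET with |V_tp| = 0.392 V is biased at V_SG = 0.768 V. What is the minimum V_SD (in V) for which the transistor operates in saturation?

V_SD,sat = 0.376 V

The boundary between triode and saturation is V_SD = V_SG − |V_tp| = V_ov.
V_ov = 0.768 − 0.392 = 0.376 V.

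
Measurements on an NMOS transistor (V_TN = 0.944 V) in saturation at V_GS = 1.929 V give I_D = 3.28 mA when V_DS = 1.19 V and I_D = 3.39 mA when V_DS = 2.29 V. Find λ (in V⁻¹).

λ = 0.0316 V⁻¹

With V_GS fixed, I_D ∝ (1 + λ V_DS) in saturation, so I_D2/I_D1 = (1 + λ V_DS2)/(1 + λ V_DS1).
3.39/3.28 = 1.034 = (1 + 2.29 λ)/(1 + 1.19 λ).
Solving: λ (I_D1 V_DS2 − I_D2 V_DS1) = I_D2 − I_D1, so λ = (3.39 − 3.28) / (3.28 × 2.29 − 3.39 × 1.19) = 0.11 / 3.48 = 0.0316 V⁻¹.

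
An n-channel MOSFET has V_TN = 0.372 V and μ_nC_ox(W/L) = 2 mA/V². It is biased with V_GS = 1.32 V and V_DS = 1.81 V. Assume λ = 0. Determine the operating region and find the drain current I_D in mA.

V_ov = V_GS − V_TN = 1.32 − 0.372 = 0.948 V.
Since V_DS = 1.81 V ≥ V_ov = 0.948 V, the device is in saturation.
I_D = ½ k_n V_ov² = 0.5 × 2 × 0.948² = 0.899 mA.

Saturation; I_D = 0.899 mA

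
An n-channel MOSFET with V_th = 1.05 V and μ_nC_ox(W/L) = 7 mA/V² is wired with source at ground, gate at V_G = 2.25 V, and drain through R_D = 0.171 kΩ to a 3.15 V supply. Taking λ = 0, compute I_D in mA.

I_D = 5.04 mA

V_GS = V_G = 2.25 V, so V_ov = 2.25 − 1.05 = 1.2 V.
Assume saturation: I_D = ½ k_n V_ov² = 0.5 × 7 × 1.2² = 5.04 mA, giving V_DS = V_DD − I_D R_D = 3.15 − 5.04 × 0.171 = 2.29 V.
V_DS = 2.29 V ≥ V_ov = 1.2 V, confirming saturation.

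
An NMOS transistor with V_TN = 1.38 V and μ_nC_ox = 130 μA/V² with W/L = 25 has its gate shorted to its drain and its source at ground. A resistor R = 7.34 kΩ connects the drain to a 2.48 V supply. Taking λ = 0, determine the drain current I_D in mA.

With gate tied to drain, V_GS = V_DS ≥ V_GS − V_TN, so the device is in saturation.
k_n = μ_nC_ox · (W/L) = 3.25 mA/V².
KCL at the drain: ½ k_n (V_GS − V_TN)² = (V_DD − V_GS)/R.
Let x = V_GS − 1.38. Then 11.9 x² + x − 1.1 = 0, giving x = 0.265 V (positive root), so V_GS = 1.64 V.
I_D = (V_DD − V_GS)/R = (2.48 − 1.64) / 7.34 = 0.114 mA.

I_D = 0.114 mA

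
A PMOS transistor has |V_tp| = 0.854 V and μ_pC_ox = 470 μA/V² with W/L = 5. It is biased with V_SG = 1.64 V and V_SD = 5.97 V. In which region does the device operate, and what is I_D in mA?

Saturation; I_D = 0.726 mA

k_p = μ_pC_ox · (W/L) = 2.35 mA/V².
V_ov = V_SG − |V_tp| = 1.64 − 0.854 = 0.786 V.
Since V_SD = 5.97 V ≥ V_ov = 0.786 V, the device is in saturation.
I_D = ½ k_p V_ov² = 0.5 × 2.35 × 0.786² = 0.726 mA.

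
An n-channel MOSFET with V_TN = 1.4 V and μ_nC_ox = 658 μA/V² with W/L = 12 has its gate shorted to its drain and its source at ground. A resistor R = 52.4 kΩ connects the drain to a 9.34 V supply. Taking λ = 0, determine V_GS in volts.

With gate tied to drain, V_GS = V_DS ≥ V_GS − V_TN, so the device is in saturation.
k_n = μ_nC_ox · (W/L) = 7.896 mA/V².
KCL at the drain: ½ k_n (V_GS − V_TN)² = (V_DD − V_GS)/R.
Let x = V_GS − 1.4. Then 207 x² + x − 7.94 = 0, giving x = 0.194 V (positive root), so V_GS = 1.59 V.
I_D = (V_DD − V_GS)/R = (9.34 − 1.59) / 52.4 = 0.148 mA.

V_GS = 1.59 V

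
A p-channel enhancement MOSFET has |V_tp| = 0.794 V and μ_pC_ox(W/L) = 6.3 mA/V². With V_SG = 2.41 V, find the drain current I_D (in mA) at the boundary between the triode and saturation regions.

I_D = 8.23 mA

At the boundary V_SD = V_ov = V_SG − |V_tp| = 2.41 − 0.794 = 1.62 V.
I_D = ½ k_p V_ov² = 0.5 × 6.3 × 1.62² = 8.23 mA.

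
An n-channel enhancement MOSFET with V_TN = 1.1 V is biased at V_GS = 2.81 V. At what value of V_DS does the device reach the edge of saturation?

V_DS,sat = 1.71 V

The boundary between triode and saturation is V_DS = V_GS − V_TN = V_ov.
V_ov = 2.81 − 1.1 = 1.71 V.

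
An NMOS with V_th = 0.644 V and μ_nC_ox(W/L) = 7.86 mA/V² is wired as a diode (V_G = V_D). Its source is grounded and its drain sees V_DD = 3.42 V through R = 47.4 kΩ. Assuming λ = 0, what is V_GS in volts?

V_GS = 0.763 V

With gate tied to drain, V_GS = V_DS ≥ V_GS − V_th, so the device is in saturation.
KCL at the drain: ½ k_n (V_GS − V_th)² = (V_DD − V_GS)/R.
Let x = V_GS − 0.644. Then 186 x² + x − 2.776 = 0, giving x = 0.119 V (positive root), so V_GS = 0.763 V.
I_D = (V_DD − V_GS)/R = (3.42 − 0.763) / 47.4 = 0.056 mA.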